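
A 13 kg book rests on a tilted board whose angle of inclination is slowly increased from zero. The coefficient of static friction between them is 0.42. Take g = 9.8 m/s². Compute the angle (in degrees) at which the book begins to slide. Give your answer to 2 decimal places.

22.78°

At the threshold of sliding, static friction is at its maximum μ_s N and exactly balances the weight component along the incline: mg sin θ = μ_s mg cos θ.
Hence tan θ = μ_s = 0.42, so θ = arctan(0.42) = 22.7824°.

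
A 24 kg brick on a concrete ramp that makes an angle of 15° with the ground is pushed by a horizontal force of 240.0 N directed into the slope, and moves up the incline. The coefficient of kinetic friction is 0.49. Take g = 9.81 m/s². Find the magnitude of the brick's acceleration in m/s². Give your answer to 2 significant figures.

The horizontal push has components F cos 15° = 240.0 × 0.9659 = 231.816 N up the incline and F sin 15° = 240.0 × 0.2588 = 62.112 N pressing into the surface.
The normal force is therefore N = mg cos 15° + F sin 15° = 227.411 + 62.112 = 289.523 N, and kinetic friction down the slope is μN = 0.49 × 289.523 = 141.866 N.
Along the incline: F cos 15° − mg sin 15° − μN = ma, so 231.816 − 60.932 − 141.866 = 24 a, giving a = 1.2091 m/s².

1.2 m/s²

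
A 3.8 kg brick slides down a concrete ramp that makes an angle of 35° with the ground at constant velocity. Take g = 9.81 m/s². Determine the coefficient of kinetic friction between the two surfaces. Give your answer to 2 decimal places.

0.70

At constant velocity the net force along the incline is zero: mg sin 35° = μ mg cos 35°.
So μ = tan 35° = 0.5736 / 0.8192 = 0.7002.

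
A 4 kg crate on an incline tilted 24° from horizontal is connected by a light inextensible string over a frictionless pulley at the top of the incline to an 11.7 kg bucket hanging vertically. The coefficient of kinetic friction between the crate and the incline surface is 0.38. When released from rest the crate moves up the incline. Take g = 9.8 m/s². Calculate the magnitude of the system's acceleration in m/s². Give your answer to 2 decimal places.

For the crate on the incline: the weight component along the slope is m₁g sin 24° = 4 × 9.8 × 0.4067 = 15.943 N and the normal force is N = m₁g cos 24° = 35.811 N.
Kinetic friction opposes the crate's motion up the incline: f = μN = 0.38 × 35.811 = 13.608 N acting down the slope.
Newton's second law for the crate (up-slope positive): T − 15.943 − 13.608 = 4 a. For the hanging bucket (downward positive): 11.7 × 9.8 − T = 11.7 a.
Adding the two equations eliminates T: 85.109 = 15.7 a, so a = 5.4210 m/s².

5.42 m/s²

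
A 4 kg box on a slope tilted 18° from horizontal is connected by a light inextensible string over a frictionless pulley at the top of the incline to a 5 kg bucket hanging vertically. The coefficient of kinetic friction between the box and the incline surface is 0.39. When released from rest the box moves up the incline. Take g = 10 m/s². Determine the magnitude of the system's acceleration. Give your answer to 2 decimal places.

2.53 m/s²

For the box on the incline: the weight component along the slope is m₁g sin 18° = 4 × 10 × 0.3090 = 12.360 N and the normal force is N = m₁g cos 18° = 38.042 N.
Kinetic friction opposes the box's motion up the incline: f = μN = 0.39 × 38.042 = 14.836 N acting down the slope.
Newton's second law for the box (up-slope positive): T − 12.360 − 14.836 = 4 a. For the hanging bucket (downward positive): 5 × 10 − T = 5 a.
Adding the two equations eliminates T: 22.804 = 9 a, so a = 2.5338 m/s².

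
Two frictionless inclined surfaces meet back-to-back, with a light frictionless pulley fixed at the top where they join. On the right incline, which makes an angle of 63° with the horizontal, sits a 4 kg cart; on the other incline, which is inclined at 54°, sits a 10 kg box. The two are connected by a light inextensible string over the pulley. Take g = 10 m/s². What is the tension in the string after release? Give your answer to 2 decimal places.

48.57 N

Resolve each weight along its own incline: the 4 kg mass has component 4 × 10 × sin 63° = 35.640 N down its slope, and the 10 kg mass has 10 × 10 × sin 54° = 80.902 N down its slope.
The 10 kg side's 80.902 N exceeds the other side's 35.640 N, so that mass slides down and the 4 kg mass slides up. Taking that direction as positive, Newton's second law for the whole system gives 80.902 − 35.640 = (4 + 10) a, so a = 45.262 / 14 = 3.2330 m/s².
For the 4 kg mass (up-slope positive): T − 35.640 = 4 × 3.2330, so T = 48.572 N.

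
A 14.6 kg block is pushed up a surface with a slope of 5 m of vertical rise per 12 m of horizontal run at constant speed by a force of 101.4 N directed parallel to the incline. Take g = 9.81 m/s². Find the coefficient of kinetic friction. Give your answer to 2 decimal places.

At constant speed ΣF = 0 along the incline. The applied 101.4 N acts up the slope; the weight component mg sin 22.62° = 55.087 N and kinetic friction μN both act down the slope.
So 101.4 = 55.087 + μ × 132.209, giving μ = (101.4 − 55.087) / 132.209 = 0.3503.

0.35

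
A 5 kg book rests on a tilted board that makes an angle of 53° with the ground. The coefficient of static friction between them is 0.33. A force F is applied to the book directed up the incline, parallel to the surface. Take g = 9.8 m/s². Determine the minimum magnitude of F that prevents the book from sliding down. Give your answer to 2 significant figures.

29 N

The normal force is N = mg cos 53° = 29.489 N. With F at its minimum the book is on the verge of sliding down, so static friction is at its maximum μ_s N = 0.33 × 29.489 = 9.731 N and acts up the slope.
Equilibrium along the incline: F + μ_s N = mg sin 53°, so F = 39.133 − 9.731 = 29.402 N.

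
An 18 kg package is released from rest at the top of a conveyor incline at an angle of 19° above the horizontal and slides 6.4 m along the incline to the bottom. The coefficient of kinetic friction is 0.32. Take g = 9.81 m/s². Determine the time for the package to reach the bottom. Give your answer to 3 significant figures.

The weight component along the incline is mg sin 19° = 57.489 N and the normal force is N = mg cos 19° = 166.960 N.
Friction up the slope is f = μN = 0.32 × 166.960 = 53.427 N, so the net downslope force is 57.489 − 53.427 = 4.062 N and a = 4.062 / 18 = 0.2257 m/s².
Starting from rest, L = ½at², so t = √(2L/a) = √(2 × 6.4 / 0.2257) = 7.5308 s.

7.53 s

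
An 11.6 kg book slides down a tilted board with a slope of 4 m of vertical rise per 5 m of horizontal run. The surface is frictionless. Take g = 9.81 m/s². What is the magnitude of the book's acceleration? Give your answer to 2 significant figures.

Resolving the weight along the incline: the component pulling the book down the slope is mg sin 38.66° = 11.6 × 9.81 × 0.6247 = 71.088 N, and the normal force is N = mg cos 38.66° = 11.6 × 9.81 × 0.7809 = 88.863 N.
With no friction the net force along the incline is 71.088 N, so a = g sin 38.66° = 71.088 / 11.6 = 6.1283 m/s².

6.1 m/s²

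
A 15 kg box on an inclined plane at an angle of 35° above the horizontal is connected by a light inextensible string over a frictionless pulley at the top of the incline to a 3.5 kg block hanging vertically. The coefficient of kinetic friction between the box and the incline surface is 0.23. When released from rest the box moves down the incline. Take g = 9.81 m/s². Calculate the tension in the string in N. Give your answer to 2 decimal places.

For the box on the incline: the weight component along the slope is m₁g sin 35° = 15 × 9.81 × 0.5736 = 84.405 N and the normal force is N = m₁g cos 35° = 120.538 N.
Kinetic friction opposes the box's motion down the incline: f = μN = 0.23 × 120.538 = 27.724 N acting up the slope.
Newton's second law for the box (down-slope positive): 84.405 − 27.724 − T = 15 a. For the hanging block (upward positive): T − 3.5 × 9.81 = 3.5 a.
Adding the two equations eliminates T: 22.346 = 18.5 a, so a = 1.2079 m/s².
Then from the hanging block's equation, T = 3.5 × (9.81 + 1.2079) = 38.563 N.

38.56 N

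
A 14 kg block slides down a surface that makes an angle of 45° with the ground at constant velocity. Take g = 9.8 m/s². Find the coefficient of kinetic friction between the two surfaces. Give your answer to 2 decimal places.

1.00

At constant velocity the net force along the incline is zero: mg sin 45° = μ mg cos 45°.
So μ = tan 45° = 0.7071 / 0.7071 = 1.0000.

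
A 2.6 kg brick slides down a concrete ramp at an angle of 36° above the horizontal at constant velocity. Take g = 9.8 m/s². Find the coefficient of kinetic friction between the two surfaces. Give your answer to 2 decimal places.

0.73

At constant velocity the net force along the incline is zero: mg sin 36° = μ mg cos 36°.
So μ = tan 36° = 0.5878 / 0.8090 = 0.7266.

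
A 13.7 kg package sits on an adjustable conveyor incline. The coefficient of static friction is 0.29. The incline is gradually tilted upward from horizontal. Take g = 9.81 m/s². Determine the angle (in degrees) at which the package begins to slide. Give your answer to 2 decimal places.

At the threshold of sliding, static friction is at its maximum μ_s N and exactly balances the weight component along the incline: mg sin θ = μ_s mg cos θ.
Hence tan θ = μ_s = 0.29, so θ = arctan(0.29) = 16.1722°.

16.17°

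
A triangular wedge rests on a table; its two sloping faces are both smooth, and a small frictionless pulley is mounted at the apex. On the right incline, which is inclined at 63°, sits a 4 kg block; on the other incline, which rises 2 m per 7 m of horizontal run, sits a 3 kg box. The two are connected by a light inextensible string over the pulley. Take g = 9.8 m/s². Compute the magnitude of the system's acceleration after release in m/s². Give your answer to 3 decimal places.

Resolve each weight along its own incline: the 4 kg mass has component 4 × 9.8 × sin 63° = 34.927 N down its slope, and the 3 kg mass has 3 × 9.8 × sin 15.95° = 8.077 N down its slope.
The 4 kg side's 34.927 N exceeds the other side's 8.077 N, so that mass slides down and the 3 kg mass slides up. Taking that direction as positive, Newton's second law for the whole system gives 34.927 − 8.077 = (4 + 3) a, so a = 26.850 / 7 = 3.8357 m/s².

3.836 m/s²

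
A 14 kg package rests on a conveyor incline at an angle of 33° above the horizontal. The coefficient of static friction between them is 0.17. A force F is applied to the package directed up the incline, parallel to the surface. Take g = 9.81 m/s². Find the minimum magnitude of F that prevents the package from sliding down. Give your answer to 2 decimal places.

The normal force is N = mg cos 33° = 115.183 N. With F at its minimum the package is on the verge of sliding down, so static friction is at its maximum μ_s N = 0.17 × 115.183 = 19.581 N and acts up the slope.
Equilibrium along the incline: F + μ_s N = mg sin 33°, so F = 74.801 − 19.581 = 55.220 N.

55.22 N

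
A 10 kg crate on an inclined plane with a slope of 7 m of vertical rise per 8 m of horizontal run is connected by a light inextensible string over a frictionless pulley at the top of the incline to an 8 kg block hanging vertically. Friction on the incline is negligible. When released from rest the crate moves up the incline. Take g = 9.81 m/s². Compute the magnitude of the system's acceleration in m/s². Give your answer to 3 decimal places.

For the crate on the incline: the weight component along the slope is m₁g sin 41.19° = 10 × 9.81 × 0.6585 = 64.599 N and the normal force is N = m₁g cos 41.19° = 73.828 N.
Newton's second law for the crate (up-slope positive): T − 64.599 = 10 a. For the hanging block (downward positive): 8 × 9.81 − T = 8 a.
Adding the two equations eliminates T: 13.881 = 18 a, so a = 0.7712 m/s².

0.771 m/s²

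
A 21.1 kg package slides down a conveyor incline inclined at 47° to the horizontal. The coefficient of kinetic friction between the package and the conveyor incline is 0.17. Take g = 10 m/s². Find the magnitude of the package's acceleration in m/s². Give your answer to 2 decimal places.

6.15 m/s²

Resolving the weight along the incline: the component pulling the package down the slope is mg sin 47° = 21.1 × 10 × 0.7314 = 154.325 N, and the normal force is N = mg cos 47° = 21.1 × 10 × 0.6820 = 143.902 N.
Kinetic friction acts up the slope with magnitude f = μN = 0.17 × 143.902 = 24.463 N.
Net force along the incline is 154.325 − 24.463 = 129.862 N, so a = 129.862 / 21.1 = 6.1546 m/s².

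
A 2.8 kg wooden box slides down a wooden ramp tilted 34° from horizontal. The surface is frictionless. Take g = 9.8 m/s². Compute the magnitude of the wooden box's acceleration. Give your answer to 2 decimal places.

Resolving the weight along the incline: the component pulling the wooden box down the slope is mg sin 34° = 2.8 × 9.8 × 0.5592 = 15.344 N, and the normal force is N = mg cos 34° = 2.8 × 9.8 × 0.8290 = 22.748 N.
With no friction the net force along the incline is 15.344 N, so a = g sin 34° = 15.344 / 2.8 = 5.4800 m/s².

5.48 m/s²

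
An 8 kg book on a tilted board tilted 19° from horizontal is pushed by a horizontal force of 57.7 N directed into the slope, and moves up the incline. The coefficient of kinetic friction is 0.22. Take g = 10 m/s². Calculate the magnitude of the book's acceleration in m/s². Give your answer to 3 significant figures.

The horizontal push has components F cos 19° = 57.7 × 0.9455 = 54.555 N up the incline and F sin 19° = 57.7 × 0.3256 = 18.787 N pressing into the surface.
The normal force is therefore N = mg cos 19° + F sin 19° = 75.640 + 18.787 = 94.427 N, and kinetic friction down the slope is μN = 0.22 × 94.427 = 20.774 N.
Along the incline: F cos 19° − mg sin 19° − μN = ma, so 54.555 − 26.048 − 20.774 = 8 a, giving a = 0.9666 m/s².

0.967 m/s²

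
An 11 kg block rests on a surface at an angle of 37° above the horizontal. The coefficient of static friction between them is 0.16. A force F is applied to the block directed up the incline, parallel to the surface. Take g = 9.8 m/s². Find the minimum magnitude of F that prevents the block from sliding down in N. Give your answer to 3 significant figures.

51.1 N

The normal force is N = mg cos 37° = 86.093 N. With F at its minimum the block is on the verge of sliding down, so static friction is at its maximum μ_s N = 0.16 × 86.093 = 13.775 N and acts up the slope.
Equilibrium along the incline: F + μ_s N = mg sin 37°, so F = 64.876 − 13.775 = 51.101 N.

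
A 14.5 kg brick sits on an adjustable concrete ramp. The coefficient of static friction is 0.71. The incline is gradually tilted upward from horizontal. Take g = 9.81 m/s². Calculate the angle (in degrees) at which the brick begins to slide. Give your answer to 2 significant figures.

35°

At the threshold of sliding, static friction is at its maximum μ_s N and exactly balances the weight component along the incline: mg sin θ = μ_s mg cos θ.
Hence tan θ = μ_s = 0.71, so θ = arctan(0.71) = 35.3748°.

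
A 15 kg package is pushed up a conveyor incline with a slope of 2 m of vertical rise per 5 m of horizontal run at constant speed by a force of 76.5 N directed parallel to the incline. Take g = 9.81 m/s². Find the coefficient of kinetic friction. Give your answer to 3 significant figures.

At constant speed ΣF = 0 along the incline. The applied 76.5 N acts up the slope; the weight component mg sin 21.80° = 54.650 N and kinetic friction μN both act down the slope.
So 76.5 = 54.650 + μ × 136.625, giving μ = (76.5 − 54.650) / 136.625 = 0.1599.

0.160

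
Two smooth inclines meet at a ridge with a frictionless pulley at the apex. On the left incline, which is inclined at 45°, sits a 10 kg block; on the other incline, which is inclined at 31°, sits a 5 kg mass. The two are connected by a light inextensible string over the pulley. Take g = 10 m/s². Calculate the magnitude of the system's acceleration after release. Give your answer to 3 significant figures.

Resolve each weight along its own incline: the 10 kg mass has component 10 × 10 × sin 45° = 70.711 N down its slope, and the 5 kg mass has 5 × 10 × sin 31° = 25.752 N down its slope.
The 10 kg side's 70.711 N exceeds the other side's 25.752 N, so that mass slides down and the 5 kg mass slides up. Taking that direction as positive, Newton's second law for the whole system gives 70.711 − 25.752 = (10 + 5) a, so a = 44.959 / 15 = 2.9973 m/s².

3.00 m/s²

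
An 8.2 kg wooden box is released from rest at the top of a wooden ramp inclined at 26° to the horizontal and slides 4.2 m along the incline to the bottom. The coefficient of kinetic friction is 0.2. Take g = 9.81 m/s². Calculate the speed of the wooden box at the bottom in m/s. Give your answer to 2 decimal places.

4.62 m/s

The weight component along the incline is mg sin 26° = 35.263 N and the normal force is N = mg cos 26° = 72.301 N.
Friction up the slope is f = μN = 0.2 × 72.301 = 14.460 N, so the net downslope force is 35.263 − 14.460 = 20.803 N and a = 20.803 / 8.2 = 2.5370 m/s².
Starting from rest over a distance of 4.2 m, v² = 2aL = 2 × 2.5370 × 4.2 = 21.3108, so v = 4.6164 m/s.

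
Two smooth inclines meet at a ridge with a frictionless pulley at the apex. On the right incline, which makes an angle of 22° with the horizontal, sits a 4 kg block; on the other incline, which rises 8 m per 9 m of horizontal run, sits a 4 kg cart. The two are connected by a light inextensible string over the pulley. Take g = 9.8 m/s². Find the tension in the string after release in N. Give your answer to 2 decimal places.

Resolve each weight along its own incline: the 4 kg mass has component 4 × 9.8 × sin 22° = 14.685 N down its slope, and the 4 kg mass has 4 × 9.8 × sin 41.63° = 26.043 N down its slope.
The 4 kg side's 26.043 N exceeds the other side's 14.685 N, so that mass slides down and the 4 kg mass slides up. Taking that direction as positive, Newton's second law for the whole system gives 26.043 − 14.685 = (4 + 4) a, so a = 11.358 / 8 = 1.4198 m/s².
For the 4 kg mass (up-slope positive): T − 14.685 = 4 × 1.4198, so T = 20.364 N.

20.36 N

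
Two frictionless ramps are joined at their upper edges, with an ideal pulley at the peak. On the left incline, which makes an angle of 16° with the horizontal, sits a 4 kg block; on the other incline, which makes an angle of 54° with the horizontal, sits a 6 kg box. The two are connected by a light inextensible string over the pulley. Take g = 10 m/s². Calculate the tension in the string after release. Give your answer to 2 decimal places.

26.03 N

Resolve each weight along its own incline: the 4 kg mass has component 4 × 10 × sin 16° = 11.025 N down its slope, and the 6 kg mass has 6 × 10 × sin 54° = 48.541 N down its slope.
The 6 kg side's 48.541 N exceeds the other side's 11.025 N, so that mass slides down and the 4 kg mass slides up. Taking that direction as positive, Newton's second law for the whole system gives 48.541 − 11.025 = (4 + 6) a, so a = 37.516 / 10 = 3.7516 m/s².
For the 4 kg mass (up-slope positive): T − 11.025 = 4 × 3.7516, so T = 26.031 N.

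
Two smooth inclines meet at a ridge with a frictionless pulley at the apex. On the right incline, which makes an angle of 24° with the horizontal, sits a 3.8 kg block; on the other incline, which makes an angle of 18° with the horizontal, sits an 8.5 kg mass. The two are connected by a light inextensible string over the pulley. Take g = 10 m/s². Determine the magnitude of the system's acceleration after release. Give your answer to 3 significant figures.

Resolve each weight along its own incline: the 3.8 kg mass has component 3.8 × 10 × sin 24° = 15.456 N down its slope, and the 8.5 kg mass has 8.5 × 10 × sin 18° = 26.266 N down its slope.
The 8.5 kg side's 26.266 N exceeds the other side's 15.456 N, so that mass slides down and the 3.8 kg mass slides up. Taking that direction as positive, Newton's second law for the whole system gives 26.266 − 15.456 = (3.8 + 8.5) a, so a = 10.810 / 12.3 = 0.8789 m/s².

0.879 m/s²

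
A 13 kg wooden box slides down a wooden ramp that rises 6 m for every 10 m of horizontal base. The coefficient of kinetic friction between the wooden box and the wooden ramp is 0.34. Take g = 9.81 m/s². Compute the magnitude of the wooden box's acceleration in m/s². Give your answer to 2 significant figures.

Resolving the weight along the incline: the component pulling the wooden box down the slope is mg sin 30.96° = 13 × 9.81 × 0.5145 = 65.614 N, and the normal force is N = mg cos 30.96° = 13 × 9.81 × 0.8575 = 109.357 N.
Kinetic friction acts up the slope with magnitude f = μN = 0.34 × 109.357 = 37.181 N.
Net force along the incline is 65.614 − 37.181 = 28.433 N, so a = 28.433 / 13 = 2.1872 m/s².

2.2 m/s²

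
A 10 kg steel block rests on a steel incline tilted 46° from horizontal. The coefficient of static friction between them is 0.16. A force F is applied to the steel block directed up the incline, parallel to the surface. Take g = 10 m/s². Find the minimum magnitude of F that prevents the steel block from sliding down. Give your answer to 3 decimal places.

The normal force is N = mg cos 46° = 69.466 N. With F at its minimum the steel block is on the verge of sliding down, so static friction is at its maximum μ_s N = 0.16 × 69.466 = 11.115 N and acts up the slope.
Equilibrium along the incline: F + μ_s N = mg sin 46°, so F = 71.934 − 11.115 = 60.819 N.

60.819 N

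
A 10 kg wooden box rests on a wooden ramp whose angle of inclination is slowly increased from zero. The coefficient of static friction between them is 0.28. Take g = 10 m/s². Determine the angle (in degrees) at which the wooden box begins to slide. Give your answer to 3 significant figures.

15.6°

At the threshold of sliding, static friction is at its maximum μ_s N and exactly balances the weight component along the incline: mg sin θ = μ_s mg cos θ.
Hence tan θ = μ_s = 0.28, so θ = arctan(0.28) = 15.6422°.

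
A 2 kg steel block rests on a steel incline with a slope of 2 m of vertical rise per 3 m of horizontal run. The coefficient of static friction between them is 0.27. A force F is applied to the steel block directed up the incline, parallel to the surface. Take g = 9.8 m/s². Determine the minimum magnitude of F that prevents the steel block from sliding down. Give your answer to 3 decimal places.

The normal force is N = mg cos 33.69° = 16.308 N. With F at its minimum the steel block is on the verge of sliding down, so static friction is at its maximum μ_s N = 0.27 × 16.308 = 4.403 N and acts up the slope.
Equilibrium along the incline: F + μ_s N = mg sin 33.69°, so F = 10.872 − 4.403 = 6.469 N.

6.469 N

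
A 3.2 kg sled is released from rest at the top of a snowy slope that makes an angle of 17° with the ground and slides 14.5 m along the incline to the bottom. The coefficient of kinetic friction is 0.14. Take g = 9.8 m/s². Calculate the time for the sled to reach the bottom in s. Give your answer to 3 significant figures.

4.32 s

The weight component along the incline is mg sin 17° = 9.169 N and the normal force is N = mg cos 17° = 29.990 N.
Friction up the slope is f = μN = 0.14 × 29.990 = 4.199 N, so the net downslope force is 9.169 − 4.199 = 4.970 N and a = 4.970 / 3.2 = 1.5531 m/s².
Starting from rest, L = ½at², so t = √(2L/a) = √(2 × 14.5 / 1.5531) = 4.3211 s.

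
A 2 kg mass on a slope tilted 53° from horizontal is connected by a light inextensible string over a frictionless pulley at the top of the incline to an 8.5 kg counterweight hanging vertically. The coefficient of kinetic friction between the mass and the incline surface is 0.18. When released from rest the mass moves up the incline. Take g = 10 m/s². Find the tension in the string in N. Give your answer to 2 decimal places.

30.87 N

For the mass on the incline: the weight component along the slope is m₁g sin 53° = 2 × 10 × 0.7986 = 15.972 N and the normal force is N = m₁g cos 53° = 12.036 N.
Kinetic friction opposes the mass's motion up the incline: f = μN = 0.18 × 12.036 = 2.166 N acting down the slope.
Newton's second law for the mass (up-slope positive): T − 15.972 − 2.166 = 2 a. For the hanging counterweight (downward positive): 8.5 × 10 − T = 8.5 a.
Adding the two equations eliminates T: 66.862 = 10.5 a, so a = 6.3678 m/s².
Then from the hanging counterweight's equation, T = 8.5 × (10 − 6.3678) = 30.874 N.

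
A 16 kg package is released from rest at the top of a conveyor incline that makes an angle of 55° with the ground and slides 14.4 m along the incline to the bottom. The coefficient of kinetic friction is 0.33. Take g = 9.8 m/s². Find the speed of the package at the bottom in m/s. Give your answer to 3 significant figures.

The weight component along the incline is mg sin 55° = 128.443 N and the normal force is N = mg cos 55° = 89.937 N.
Friction up the slope is f = μN = 0.33 × 89.937 = 29.679 N, so the net downslope force is 128.443 − 29.679 = 98.764 N and a = 98.764 / 16 = 6.1727 m/s².
Starting from rest over a distance of 14.4 m, v² = 2aL = 2 × 6.1727 × 14.4 = 177.7738, so v = 13.3332 m/s.

13.3 m/s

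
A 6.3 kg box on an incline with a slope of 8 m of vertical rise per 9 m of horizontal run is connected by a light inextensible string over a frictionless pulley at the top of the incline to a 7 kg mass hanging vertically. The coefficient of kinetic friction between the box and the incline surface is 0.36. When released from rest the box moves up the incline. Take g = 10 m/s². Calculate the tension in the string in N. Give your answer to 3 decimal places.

64.109 N

For the box on the incline: the weight component along the slope is m₁g sin 41.63° = 6.3 × 10 × 0.6644 = 41.857 N and the normal force is N = m₁g cos 41.63° = 47.087 N.
Kinetic friction opposes the box's motion up the incline: f = μN = 0.36 × 47.087 = 16.951 N acting down the slope.
Newton's second law for the box (up-slope positive): T − 41.857 − 16.951 = 6.3 a. For the hanging mass (downward positive): 7 × 10 − T = 7 a.
Adding the two equations eliminates T: 11.192 = 13.3 a, so a = 0.8415 m/s².
Then from the hanging mass's equation, T = 7 × (10 − 0.8415) = 64.109 N.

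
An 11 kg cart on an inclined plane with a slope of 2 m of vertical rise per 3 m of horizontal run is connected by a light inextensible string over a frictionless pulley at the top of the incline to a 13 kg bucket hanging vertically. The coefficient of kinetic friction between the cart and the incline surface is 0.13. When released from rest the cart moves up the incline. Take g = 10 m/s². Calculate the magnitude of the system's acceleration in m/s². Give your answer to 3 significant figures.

For the cart on the incline: the weight component along the slope is m₁g sin 33.69° = 11 × 10 × 0.5547 = 61.017 N and the normal force is N = m₁g cos 33.69° = 91.526 N.
Kinetic friction opposes the cart's motion up the incline: f = μN = 0.13 × 91.526 = 11.898 N acting down the slope.
Newton's second law for the cart (up-slope positive): T − 61.017 − 11.898 = 11 a. For the hanging bucket (downward positive): 13 × 10 − T = 13 a.
Adding the two equations eliminates T: 57.085 = 24 a, so a = 2.3785 m/s².

2.38 m/s²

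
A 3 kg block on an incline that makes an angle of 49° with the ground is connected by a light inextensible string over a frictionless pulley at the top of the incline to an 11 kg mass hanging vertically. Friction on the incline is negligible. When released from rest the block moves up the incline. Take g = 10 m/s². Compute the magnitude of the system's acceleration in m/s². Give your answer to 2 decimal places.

For the block on the incline: the weight component along the slope is m₁g sin 49° = 3 × 10 × 0.7547 = 22.641 N and the normal force is N = m₁g cos 49° = 19.682 N.
Newton's second law for the block (up-slope positive): T − 22.641 = 3 a. For the hanging mass (downward positive): 11 × 10 − T = 11 a.
Adding the two equations eliminates T: 87.359 = 14 a, so a = 6.2399 m/s².

6.24 m/s²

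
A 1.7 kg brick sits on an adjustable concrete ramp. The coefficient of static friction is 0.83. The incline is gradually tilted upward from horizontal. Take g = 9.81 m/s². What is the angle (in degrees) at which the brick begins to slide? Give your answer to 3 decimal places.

39.693°

At the threshold of sliding, static friction is at its maximum μ_s N and exactly balances the weight component along the incline: mg sin θ = μ_s mg cos θ.
Hence tan θ = μ_s = 0.83, so θ = arctan(0.83) = 39.6927°.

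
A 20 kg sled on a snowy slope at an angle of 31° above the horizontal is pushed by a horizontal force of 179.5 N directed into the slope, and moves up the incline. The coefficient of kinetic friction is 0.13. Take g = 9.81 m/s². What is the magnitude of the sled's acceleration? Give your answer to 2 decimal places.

The horizontal push has components F cos 31° = 179.5 × 0.8572 = 153.867 N up the incline and F sin 31° = 179.5 × 0.5150 = 92.442 N pressing into the surface.
The normal force is therefore N = mg cos 31° + F sin 31° = 168.183 + 92.442 = 260.625 N, and kinetic friction down the slope is μN = 0.13 × 260.625 = 33.881 N.
Along the incline: F cos 31° − mg sin 31° − μN = ma, so 153.867 − 101.043 − 33.881 = 20 a, giving a = 0.9471 m/s².

0.95 m/s²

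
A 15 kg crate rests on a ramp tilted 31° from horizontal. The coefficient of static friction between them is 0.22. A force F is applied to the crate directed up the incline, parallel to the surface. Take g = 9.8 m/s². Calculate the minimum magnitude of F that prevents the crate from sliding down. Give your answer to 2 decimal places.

47.99 N

The normal force is N = mg cos 31° = 126.004 N. With F at its minimum the crate is on the verge of sliding down, so static friction is at its maximum μ_s N = 0.22 × 126.004 = 27.721 N and acts up the slope.
Equilibrium along the incline: F + μ_s N = mg sin 31°, so F = 75.711 − 27.721 = 47.990 N.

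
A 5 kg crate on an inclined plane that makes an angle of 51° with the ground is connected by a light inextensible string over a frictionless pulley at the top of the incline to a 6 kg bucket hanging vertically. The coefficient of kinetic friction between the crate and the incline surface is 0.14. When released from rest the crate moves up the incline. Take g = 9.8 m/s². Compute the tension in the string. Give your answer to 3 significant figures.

For the crate on the incline: the weight component along the slope is m₁g sin 51° = 5 × 9.8 × 0.7771 = 38.078 N and the normal force is N = m₁g cos 51° = 30.837 N.
Kinetic friction opposes the crate's motion up the incline: f = μN = 0.14 × 30.837 = 4.317 N acting down the slope.
Newton's second law for the crate (up-slope positive): T − 38.078 − 4.317 = 5 a. For the hanging bucket (downward positive): 6 × 9.8 − T = 6 a.
Adding the two equations eliminates T: 16.405 = 11 a, so a = 1.4914 m/s².
Then from the hanging bucket's equation, T = 6 × (9.8 − 1.4914) = 49.852 N.

49.9 N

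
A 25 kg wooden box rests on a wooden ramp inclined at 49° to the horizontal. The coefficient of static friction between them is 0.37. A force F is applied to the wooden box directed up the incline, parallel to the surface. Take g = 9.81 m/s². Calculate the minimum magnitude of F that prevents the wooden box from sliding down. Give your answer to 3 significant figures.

126 N

The normal force is N = mg cos 49° = 160.898 N. With F at its minimum the wooden box is on the verge of sliding down, so static friction is at its maximum μ_s N = 0.37 × 160.898 = 59.532 N and acts up the slope.
Equilibrium along the incline: F + μ_s N = mg sin 49°, so F = 185.093 − 59.532 = 125.561 N.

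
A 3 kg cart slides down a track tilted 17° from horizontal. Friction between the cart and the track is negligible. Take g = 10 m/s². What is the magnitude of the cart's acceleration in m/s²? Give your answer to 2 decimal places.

Resolving the weight along the incline: the component pulling the cart down the slope is mg sin 17° = 3 × 10 × 0.2924 = 8.772 N, and the normal force is N = mg cos 17° = 3 × 10 × 0.9563 = 28.689 N.
With no friction the net force along the incline is 8.772 N, so a = g sin 17° = 8.772 / 3 = 2.9240 m/s².

2.92 m/s²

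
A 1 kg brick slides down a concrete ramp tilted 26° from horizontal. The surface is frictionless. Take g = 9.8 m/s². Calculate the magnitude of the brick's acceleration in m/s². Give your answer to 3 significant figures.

4.30 m/s²

Resolving the weight along the incline: the component pulling the brick down the slope is mg sin 26° = 1 × 9.8 × 0.4384 = 4.296 N, and the normal force is N = mg cos 26° = 1 × 9.8 × 0.8988 = 8.808 N.
With no friction the net force along the incline is 4.296 N, so a = g sin 26° = 4.296 / 1 = 4.2960 m/s².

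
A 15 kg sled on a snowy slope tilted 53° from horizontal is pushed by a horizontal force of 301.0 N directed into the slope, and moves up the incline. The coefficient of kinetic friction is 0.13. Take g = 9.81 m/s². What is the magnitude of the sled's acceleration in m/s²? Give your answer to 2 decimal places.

1.39 m/s²

The horizontal push has components F cos 53° = 301.0 × 0.6018 = 181.142 N up the incline and F sin 53° = 301.0 × 0.7986 = 240.379 N pressing into the surface.
The normal force is therefore N = mg cos 53° + F sin 53° = 88.555 + 240.379 = 328.934 N, and kinetic friction down the slope is μN = 0.13 × 328.934 = 42.761 N.
Along the incline: F cos 53° − mg sin 53° − μN = ma, so 181.142 − 117.514 − 42.761 = 15 a, giving a = 1.3911 m/s².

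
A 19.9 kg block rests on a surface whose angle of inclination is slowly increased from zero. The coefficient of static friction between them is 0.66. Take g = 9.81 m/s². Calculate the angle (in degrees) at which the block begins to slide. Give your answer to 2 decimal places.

33.42°

At the threshold of sliding, static friction is at its maximum μ_s N and exactly balances the weight component along the incline: mg sin θ = μ_s mg cos θ.
Hence tan θ = μ_s = 0.66, so θ = arctan(0.66) = 33.4248°.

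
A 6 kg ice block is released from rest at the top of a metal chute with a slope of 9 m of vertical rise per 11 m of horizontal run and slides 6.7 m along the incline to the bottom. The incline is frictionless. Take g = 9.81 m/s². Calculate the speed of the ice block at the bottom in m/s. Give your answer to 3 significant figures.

The weight component along the incline is mg sin 39.29° = 37.272 N and the normal force is N = mg cos 39.29° = 45.555 N.
With no friction, a = g sin 39.29° = 6.2121 m/s².
Starting from rest over a distance of 6.7 m, v² = 2aL = 2 × 6.2121 × 6.7 = 83.2421, so v = 9.1237 m/s.

9.12 m/s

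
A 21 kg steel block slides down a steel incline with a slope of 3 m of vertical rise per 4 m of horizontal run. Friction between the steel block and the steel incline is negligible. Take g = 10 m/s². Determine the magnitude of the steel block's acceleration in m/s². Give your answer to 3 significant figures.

Resolving the weight along the incline: the component pulling the steel block down the slope is mg sin 36.87° = 21 × 10 × 0.6000 = 126.000 N, and the normal force is N = mg cos 36.87° = 21 × 10 × 0.8000 = 168.000 N.
With no friction the net force along the incline is 126.000 N, so a = g sin 36.87° = 126.000 / 21 = 6.0000 m/s².

6.00 m/s²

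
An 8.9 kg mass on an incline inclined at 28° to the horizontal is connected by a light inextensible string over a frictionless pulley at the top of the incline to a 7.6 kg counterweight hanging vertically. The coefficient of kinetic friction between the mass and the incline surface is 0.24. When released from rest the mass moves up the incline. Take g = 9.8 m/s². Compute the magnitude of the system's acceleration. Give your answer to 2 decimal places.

0.91 m/s²

For the mass on the incline: the weight component along the slope is m₁g sin 28° = 8.9 × 9.8 × 0.4695 = 40.950 N and the normal force is N = m₁g cos 28° = 77.011 N.
Kinetic friction opposes the mass's motion up the incline: f = μN = 0.24 × 77.011 = 18.483 N acting down the slope.
Newton's second law for the mass (up-slope positive): T − 40.950 − 18.483 = 8.9 a. For the hanging counterweight (downward positive): 7.6 × 9.8 − T = 7.6 a.
Adding the two equations eliminates T: 15.047 = 16.5 a, so a = 0.9119 m/s².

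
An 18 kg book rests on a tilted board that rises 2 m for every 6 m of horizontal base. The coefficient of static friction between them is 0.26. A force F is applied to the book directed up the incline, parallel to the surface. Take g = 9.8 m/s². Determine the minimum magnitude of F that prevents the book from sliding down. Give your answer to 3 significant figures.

The normal force is N = mg cos 18.43° = 167.348 N. With F at its minimum the book is on the verge of sliding down, so static friction is at its maximum μ_s N = 0.26 × 167.348 = 43.510 N and acts up the slope.
Equilibrium along the incline: F + μ_s N = mg sin 18.43°, so F = 55.783 − 43.510 = 12.273 N.

12.3 N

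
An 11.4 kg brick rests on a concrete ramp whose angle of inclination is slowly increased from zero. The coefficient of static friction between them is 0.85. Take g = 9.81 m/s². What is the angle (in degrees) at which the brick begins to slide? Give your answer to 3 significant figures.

At the threshold of sliding, static friction is at its maximum μ_s N and exactly balances the weight component along the incline: mg sin θ = μ_s mg cos θ.
Hence tan θ = μ_s = 0.85, so θ = arctan(0.85) = 40.3645°.

40.4°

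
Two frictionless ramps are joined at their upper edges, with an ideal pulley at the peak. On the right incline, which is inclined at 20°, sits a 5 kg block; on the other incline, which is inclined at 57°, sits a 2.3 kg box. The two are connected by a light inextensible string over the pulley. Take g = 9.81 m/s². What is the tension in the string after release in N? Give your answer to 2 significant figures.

Resolve each weight along its own incline: the 5 kg mass has component 5 × 9.81 × sin 20° = 16.776 N down its slope, and the 2.3 kg mass has 2.3 × 9.81 × sin 57° = 18.923 N down its slope.
The 2.3 kg side's 18.923 N exceeds the other side's 16.776 N, so that mass slides down and the 5 kg mass slides up. Taking that direction as positive, Newton's second law for the whole system gives 18.923 − 16.776 = (5 + 2.3) a, so a = 2.147 / 7.3 = 0.2941 m/s².
For the 5 kg mass (up-slope positive): T − 16.776 = 5 × 0.2941, so T = 18.247 N.

18 N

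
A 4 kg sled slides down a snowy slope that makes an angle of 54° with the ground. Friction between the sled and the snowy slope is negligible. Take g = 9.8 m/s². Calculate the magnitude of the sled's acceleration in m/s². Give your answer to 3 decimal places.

Resolving the weight along the incline: the component pulling the sled down the slope is mg sin 54° = 4 × 9.8 × 0.8090 = 31.713 N, and the normal force is N = mg cos 54° = 4 × 9.8 × 0.5878 = 23.042 N.
With no friction the net force along the incline is 31.713 N, so a = g sin 54° = 31.713 / 4 = 7.9283 m/s².

7.928 m/s²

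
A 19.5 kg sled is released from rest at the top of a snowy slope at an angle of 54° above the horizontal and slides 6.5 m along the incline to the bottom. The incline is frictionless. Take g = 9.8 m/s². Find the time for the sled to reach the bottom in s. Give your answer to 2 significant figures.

The weight component along the incline is mg sin 54° = 154.603 N and the normal force is N = mg cos 54° = 112.326 N.
With no friction, a = g sin 54° = 7.9284 m/s².
Starting from rest, L = ½at², so t = √(2L/a) = √(2 × 6.5 / 7.9284) = 1.2805 s.

1.3 s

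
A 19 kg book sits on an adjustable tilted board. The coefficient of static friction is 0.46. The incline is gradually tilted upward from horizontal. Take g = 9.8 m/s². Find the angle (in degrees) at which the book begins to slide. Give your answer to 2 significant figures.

At the threshold of sliding, static friction is at its maximum μ_s N and exactly balances the weight component along the incline: mg sin θ = μ_s mg cos θ.
Hence tan θ = μ_s = 0.46, so θ = arctan(0.46) = 24.7024°.

25°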